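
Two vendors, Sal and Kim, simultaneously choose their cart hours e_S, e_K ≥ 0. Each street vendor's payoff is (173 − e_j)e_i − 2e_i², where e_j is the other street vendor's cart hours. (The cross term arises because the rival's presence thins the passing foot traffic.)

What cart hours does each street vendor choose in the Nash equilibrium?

Sal's payoff is (173 − e_K)e_S − 2e_S².
∂π/∂e_S = 173 − e_K − 4e_S = 0, so e_S = 43.25 − 0.25e_K.
By symmetry e_K = e_S; substituting into the reaction function, 1.25e_S = 43.25 and e_S = 34.6.

34.6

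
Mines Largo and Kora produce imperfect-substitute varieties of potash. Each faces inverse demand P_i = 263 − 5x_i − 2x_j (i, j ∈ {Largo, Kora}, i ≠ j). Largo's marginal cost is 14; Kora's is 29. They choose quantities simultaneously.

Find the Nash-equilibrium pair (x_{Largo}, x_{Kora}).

Mine Largo's profit: π = x_{Largo}(263 − 5x_{Largo} − 2x_{Kora}) − 14x_{Largo}.
∂π/∂x_{Largo} = 249 − 10x_{Largo} − 2x_{Kora} = 0 ⇒ x_{Largo} = 24.9 − 0.2x_{Kora}.
Similarly x_{Kora} = 23.4 − 0.2x_{Largo}.
Plugging x_{Kora} into Largo's best response: x_{Largo} = 24.9 − 0.2(23.4 − 0.2x_{Largo}) ⇒ 0.96x_{Largo} = 20.22, so x_{Largo} = 21.0625.
Then x_{Kora} = 23.4 − 0.2·21.0625 = 19.1875.

21.0625, 19.1875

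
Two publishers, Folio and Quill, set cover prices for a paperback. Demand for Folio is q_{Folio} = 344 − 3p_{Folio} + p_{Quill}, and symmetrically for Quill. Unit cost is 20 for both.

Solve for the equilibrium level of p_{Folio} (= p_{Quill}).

80.8

Folio's profit: π = (p_{Folio} − 20)(344 − 3p_{Folio} + p_{Quill}).
∂π/∂p_{Folio} = 404 − 6p_{Folio} + p_{Quill} = 0 ⇒ p_{Folio} = 202/3 + (1/6)p_{Quill}.
By symmetry p_{Quill} = p_{Folio}; substituting into the reaction function, (5/6)p_{Folio} = 202/3 and p_{Folio} = 80.8.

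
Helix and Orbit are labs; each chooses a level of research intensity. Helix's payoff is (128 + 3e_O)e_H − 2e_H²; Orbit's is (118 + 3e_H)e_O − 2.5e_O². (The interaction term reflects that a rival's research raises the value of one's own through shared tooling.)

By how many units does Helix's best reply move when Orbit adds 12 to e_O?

Expanding Helix's payoff: 128e_H + 3e_Oe_H − 2e_H².
∂π/∂e_H = 128 + 3e_O − 4e_H = 0, so e_H = 32 + 0.75e_O.
The reaction-function slope is 0.75, so a 12-unit rise in e_O moves e_H by 0.75 × 12 = 9. Helix's best response rises — the actions are strategic complements.

9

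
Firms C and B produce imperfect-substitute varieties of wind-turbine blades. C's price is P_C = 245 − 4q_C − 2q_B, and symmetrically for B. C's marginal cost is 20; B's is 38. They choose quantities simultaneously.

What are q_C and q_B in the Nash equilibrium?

Firm C's profit: π = q_C(245 − 4q_C − 2q_B) − 20q_C.
∂π/∂q_C = 225 − 8q_C − 2q_B = 0 ⇒ q_C = 28.125 − 0.25q_B.
Similarly q_B = 25.875 − 0.25q_C.
Substituting the second reaction function into the first: q_C = 28.125 − 0.25(25.875 − 0.25q_C), which gives 0.9375q_C = 693/32 ⇒ q_C = 23.1.
Then q_B = 25.875 − 0.25·23.1 = 20.1.

23.1, 20.1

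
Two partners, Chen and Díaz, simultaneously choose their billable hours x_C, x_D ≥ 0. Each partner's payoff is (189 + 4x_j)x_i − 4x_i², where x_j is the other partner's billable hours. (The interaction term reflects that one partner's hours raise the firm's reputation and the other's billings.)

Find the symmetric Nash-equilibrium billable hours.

Chen's payoff is (189 + 4x_D)x_C − 4x_C².
∂π/∂x_C = 189 + 4x_D − 8x_C = 0, so x_C = 23.625 + 0.5x_D.
The game is symmetric, so in equilibrium x_D = x_C: the reaction function gives 0.5x_C = 23.625, hence x_C = 47.25.

47.25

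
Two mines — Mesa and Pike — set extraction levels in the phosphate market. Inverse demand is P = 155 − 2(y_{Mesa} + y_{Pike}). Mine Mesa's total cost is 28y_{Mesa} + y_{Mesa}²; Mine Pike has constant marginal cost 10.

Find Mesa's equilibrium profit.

Mine Mesa's profit: π = y_{Mesa}(155 − 2(y_{Mesa} + y_{Pike})) − 28y_{Mesa} − y_{Mesa}².
∂π/∂y_{Mesa} = 127 − 6y_{Mesa} − 2y_{Pike} = 0, so y_{Mesa} = 127/6 − (1/3)y_{Pike}.
For Pike: ∂π/∂y_{Pike} = 145 − 4y_{Pike} − 2y_{Mesa} = 0 ⇒ y_{Pike} = 36.25 − 0.5y_{Mesa}.
Solving the two reaction functions simultaneously: (1 − (−1/3)(−0.5))y_{Mesa} = 127/6 − (1/3)·36.25, so (5/6)y_{Mesa} = 109/12 and y_{Mesa} = 10.9.
Then y_{Pike} = 36.25 − 0.5·10.9 = 30.8.
Price P = 155 − 2·41.7 = 71.6.
Mesa's profit: (71.6 − 28)·10.9 − (10.9)² = 356.43.

356.43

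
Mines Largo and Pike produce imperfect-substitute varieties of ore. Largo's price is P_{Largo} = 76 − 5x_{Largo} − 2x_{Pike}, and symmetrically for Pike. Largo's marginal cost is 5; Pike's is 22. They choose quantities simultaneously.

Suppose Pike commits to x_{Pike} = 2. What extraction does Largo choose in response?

6.7

Mine Largo's profit: π = x_{Largo}(76 − 5x_{Largo} − 2x_{Pike}) − 5x_{Largo}.
∂π/∂x_{Largo} = 71 − 10x_{Largo} − 2x_{Pike} = 0 ⇒ x_{Largo} = 7.1 − 0.2x_{Pike}.
At x_{Pike} = 2: x_{Largo} = 7.1 − 0.2·2 = 6.7.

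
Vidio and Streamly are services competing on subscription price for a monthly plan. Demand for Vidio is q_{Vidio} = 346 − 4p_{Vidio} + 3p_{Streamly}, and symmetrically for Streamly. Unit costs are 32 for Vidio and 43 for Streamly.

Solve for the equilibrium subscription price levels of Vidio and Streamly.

97.2, 101.2

Vidio's profit: π = (p_{Vidio} − 32)(346 − 4p_{Vidio} + 3p_{Streamly}).
∂π/∂p_{Vidio} = 474 − 8p_{Vidio} + 3p_{Streamly} = 0 ⇒ p_{Vidio} = 59.25 + 0.375p_{Streamly}.
Similarly p_{Streamly} = 64.75 + 0.375p_{Vidio}.
Substituting the second reaction function into the first: p_{Vidio} = 59.25 + 0.375(64.75 + 0.375p_{Vidio}), which gives (55/64)p_{Vidio} = 2673/32 ⇒ p_{Vidio} = 97.2.
Then p_{Streamly} = 64.75 + 0.375·97.2 = 101.2.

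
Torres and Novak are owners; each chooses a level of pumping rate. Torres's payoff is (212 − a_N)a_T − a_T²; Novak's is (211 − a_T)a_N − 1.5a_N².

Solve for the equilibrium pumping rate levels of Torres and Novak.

Expanding Torres's payoff: 212a_T − a_Na_T − a_T².
∂π/∂a_T = 212 − a_N − 2a_T = 0, so a_T = 106 − 0.5a_N.
Likewise for Novak: a_N = 211/3 − (1/3)a_T.
Plugging a_N into Torres's best response: a_T = 106 − 0.5(211/3 − (1/3)a_T) ⇒ (5/6)a_T = 425/6, so a_T = 85.
Then a_N = 211/3 − (1/3)·85 = 42.

85, 42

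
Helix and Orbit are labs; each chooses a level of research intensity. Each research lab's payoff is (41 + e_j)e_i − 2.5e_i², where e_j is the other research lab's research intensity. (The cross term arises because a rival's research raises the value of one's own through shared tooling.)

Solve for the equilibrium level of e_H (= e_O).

Helix's payoff is (41 + e_O)e_H − 2.5e_H².
∂π/∂e_H = 41 + e_O − 5e_H = 0, so e_H = 8.2 + 0.2e_O.
Setting e_H = e_O in the reaction function: e_H = 8.2 + 0.2e_H, so e_H = 8.2 / 0.8 = 10.25.

10.25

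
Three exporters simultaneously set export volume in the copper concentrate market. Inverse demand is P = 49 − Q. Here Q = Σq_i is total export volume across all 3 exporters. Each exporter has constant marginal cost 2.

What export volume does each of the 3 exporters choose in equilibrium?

11.75

A representative exporter's profit is π_i = q_i(49 − Q) − 2q_i, with Q = q_i + Σ_{j≠i} q_j.
First-order condition: 47 − 2q_i − Σ_{j≠i} q_j = 0.
In a symmetric equilibrium every exporter chooses the same q, so Σ_{j≠i} q_j = 2q. The condition becomes 47 − 4q = 0, giving q = 47/4 = 11.75.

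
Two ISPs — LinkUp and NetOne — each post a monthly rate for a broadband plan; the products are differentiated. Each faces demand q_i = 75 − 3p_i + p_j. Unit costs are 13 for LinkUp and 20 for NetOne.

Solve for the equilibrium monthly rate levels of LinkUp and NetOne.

LinkUp's profit: π = (p_{LinkUp} − 13)(75 − 3p_{LinkUp} + p_{NetOne}).
∂π/∂p_{LinkUp} = 114 − 6p_{LinkUp} + p_{NetOne} = 0 ⇒ p_{LinkUp} = 19 + (1/6)p_{NetOne}.
Similarly p_{NetOne} = 22.5 + (1/6)p_{LinkUp}.
Substituting the second reaction function into the first: p_{LinkUp} = 19 + (1/6)(22.5 + (1/6)p_{LinkUp}), which gives (35/36)p_{LinkUp} = 22.75 ⇒ p_{LinkUp} = 23.4.
Then p_{NetOne} = 22.5 + (1/6)·23.4 = 26.4.

23.4, 26.4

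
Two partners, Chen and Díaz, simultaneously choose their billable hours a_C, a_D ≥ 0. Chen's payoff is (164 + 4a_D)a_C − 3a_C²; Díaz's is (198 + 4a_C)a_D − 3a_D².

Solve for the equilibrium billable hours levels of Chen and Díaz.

Expanding Chen's payoff: 164a_C + 4a_Da_C − 3a_C².
∂π/∂a_C = 164 + 4a_D − 6a_C = 0, so a_C = 82/3 + (2/3)a_D.
Likewise for Díaz: a_D = 33 + (2/3)a_C.
Substituting the second reaction function into the first: a_C = 82/3 + (2/3)(33 + (2/3)a_C), which gives (5/9)a_C = 148/3 ⇒ a_C = 88.8.
Then a_D = 33 + (2/3)·88.8 = 92.2.

88.8, 92.2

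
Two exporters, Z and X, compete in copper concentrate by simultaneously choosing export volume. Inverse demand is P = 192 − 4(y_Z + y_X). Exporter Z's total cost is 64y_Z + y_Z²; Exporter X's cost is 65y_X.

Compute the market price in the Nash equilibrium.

Exporter Z's profit: π = y_Z(192 − 4(y_Z + y_X)) − 64y_Z − y_Z².
∂π/∂y_Z = 128 − 10y_Z − 4y_X = 0, so y_Z = 12.8 − 0.4y_X.
For X: ∂π/∂y_X = 127 − 8y_X − 4y_Z = 0 ⇒ y_X = 15.875 − 0.5y_Z.
Substituting the second reaction function into the first: y_Z = 12.8 − 0.4(15.875 − 0.5y_Z), which gives 0.8y_Z = 6.45 ⇒ y_Z = 8.0625.
Then y_X = 15.875 − 0.5·8.0625 = 379/32.
Equilibrium price: P = 192 − 4·(637/32) = 112.375.

112.375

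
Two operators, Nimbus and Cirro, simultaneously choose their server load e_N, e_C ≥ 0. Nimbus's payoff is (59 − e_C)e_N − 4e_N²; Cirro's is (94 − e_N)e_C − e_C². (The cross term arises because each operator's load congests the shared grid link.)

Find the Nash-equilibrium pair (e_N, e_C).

1.6, 46.2

Expanding Nimbus's payoff: 59e_N − e_Ce_N − 4e_N².
∂π/∂e_N = 59 − e_C − 8e_N = 0, so e_N = 7.375 − 0.125e_C.
Likewise for Cirro: e_C = 47 − 0.5e_N.
Plugging e_C into Nimbus's best response: e_N = 7.375 − 0.125(47 − 0.5e_N) ⇒ 0.9375e_N = 1.5, so e_N = 1.6.
Then e_C = 47 − 0.5·1.6 = 46.2.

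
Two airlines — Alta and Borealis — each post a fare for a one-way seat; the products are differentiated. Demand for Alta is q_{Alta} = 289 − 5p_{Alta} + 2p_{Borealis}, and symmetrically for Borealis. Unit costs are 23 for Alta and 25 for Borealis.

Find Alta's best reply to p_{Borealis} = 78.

56

Alta's profit: π = (p_{Alta} − 23)(289 − 5p_{Alta} + 2p_{Borealis}).
∂π/∂p_{Alta} = 404 − 10p_{Alta} + 2p_{Borealis} = 0 ⇒ p_{Alta} = 40.4 + 0.2p_{Borealis}.
At p_{Borealis} = 78: p_{Alta} = 40.4 + 0.2·78 = 56.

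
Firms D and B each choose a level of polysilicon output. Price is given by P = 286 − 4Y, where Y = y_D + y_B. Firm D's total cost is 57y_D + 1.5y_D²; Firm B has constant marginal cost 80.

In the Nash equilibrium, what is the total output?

32.75

Firm D's profit: π = y_D(286 − 4(y_D + y_B)) − 57y_D − 1.5y_D².
∂π/∂y_D = 229 − 11y_D − 4y_B = 0, so y_D = 229/11 − (4/11)y_B.
For B: ∂π/∂y_B = 206 − 8y_B − 4y_D = 0 ⇒ y_B = 25.75 − 0.5y_D.
Substituting the second reaction function into the first: y_D = 229/11 − (4/11)(25.75 − 0.5y_D), which gives (9/11)y_D = 126/11 ⇒ y_D = 14.
Then y_B = 25.75 − 0.5·14 = 18.75.
Total output: 14 + 18.75 = 32.75.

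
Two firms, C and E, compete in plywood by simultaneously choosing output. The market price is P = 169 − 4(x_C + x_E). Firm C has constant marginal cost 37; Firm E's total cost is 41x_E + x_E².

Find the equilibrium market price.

87.5

Firm C's profit: π = x_C(169 − 4(x_C + x_E)) − 37x_C.
∂π/∂x_C = 132 − 8x_C − 4x_E = 0, so x_C = 16.5 − 0.5x_E.
For E: ∂π/∂x_E = 128 − 10x_E − 4x_C = 0 ⇒ x_E = 12.8 − 0.4x_C.
Substituting the second reaction function into the first: x_C = 16.5 − 0.5(12.8 − 0.4x_C), which gives 0.8x_C = 10.1 ⇒ x_C = 12.625.
Then x_E = 12.8 − 0.4·12.625 = 7.75.
Equilibrium price: P = 169 − 4·20.375 = 87.5.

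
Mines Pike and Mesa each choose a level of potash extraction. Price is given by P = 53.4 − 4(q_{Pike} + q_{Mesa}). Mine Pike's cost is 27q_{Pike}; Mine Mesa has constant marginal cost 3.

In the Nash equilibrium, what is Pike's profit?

Mine Pike's profit: π = q_{Pike}(53.4 − 4(q_{Pike} + q_{Mesa})) − 27q_{Pike}.
∂π/∂q_{Pike} = 26.4 − 8q_{Pike} − 4q_{Mesa} = 0, so q_{Pike} = 3.3 − 0.5q_{Mesa}.
By the same steps for Mesa: q_{Mesa} = 6.3 − 0.5q_{Pike}.
Plugging q_{Mesa} into Pike's best response: q_{Pike} = 3.3 − 0.5(6.3 − 0.5q_{Pike}) ⇒ 0.75q_{Pike} = 0.15, so q_{Pike} = 0.2.
Then q_{Mesa} = 6.3 − 0.5·0.2 = 6.2.
Price P = 53.4 − 4·6.4 = 27.8.
Pike's profit: (27.8 − 27)·0.2 = 0.16.

0.16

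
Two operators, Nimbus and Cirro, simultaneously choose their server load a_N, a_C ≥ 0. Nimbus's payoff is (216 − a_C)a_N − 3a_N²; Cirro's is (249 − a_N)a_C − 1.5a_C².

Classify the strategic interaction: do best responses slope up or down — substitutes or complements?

Expanding Nimbus's payoff: 216a_N − a_Ca_N − 3a_N².
∂π/∂a_N = 216 − a_C − 6a_N = 0, so a_N = 36 − (1/6)a_C.
The best-response slope da_N/da_C = −1/6 < 0: the reaction function is downward-sloping, so the choices are strategic substitutes.

strategic substitutes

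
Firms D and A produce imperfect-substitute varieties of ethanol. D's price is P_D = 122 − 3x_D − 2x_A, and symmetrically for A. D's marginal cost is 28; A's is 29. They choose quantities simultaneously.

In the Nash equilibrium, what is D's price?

Firm D's profit: π = x_D(122 − 3x_D − 2x_A) − 28x_D.
∂π/∂x_D = 94 − 6x_D − 2x_A = 0 ⇒ x_D = 47/3 − (1/3)x_A.
Similarly x_A = 15.5 − (1/3)x_D.
Solving the two reaction functions simultaneously: (1 − (−1/3)(−1/3))x_D = 47/3 − (1/3)·15.5, so (8/9)x_D = 10.5 and x_D = 11.8125.
Then x_A = 15.5 − (1/3)·11.8125 = 11.5625.
P_D = 122 − 3·11.8125 − 2·11.5625 = 63.4375.

63.4375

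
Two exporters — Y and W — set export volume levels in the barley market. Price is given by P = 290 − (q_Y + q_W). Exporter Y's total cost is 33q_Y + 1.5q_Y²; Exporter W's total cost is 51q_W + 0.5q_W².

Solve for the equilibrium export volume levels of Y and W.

38, 67

Exporter Y's profit: π = q_Y(290 − (q_Y + q_W)) − 33q_Y − 1.5q_Y².
∂π/∂q_Y = 257 − 5q_Y − q_W = 0, so q_Y = 51.4 − 0.2q_W.
For W: ∂π/∂q_W = 239 − 3q_W − q_Y = 0 ⇒ q_W = 239/3 − (1/3)q_Y.
Solving the two reaction functions simultaneously: (1 − (−0.2)(−1/3))q_Y = 51.4 − 0.2·(239/3), so (14/15)q_Y = 532/15 and q_Y = 38.
Then q_W = 239/3 − (1/3)·38 = 67.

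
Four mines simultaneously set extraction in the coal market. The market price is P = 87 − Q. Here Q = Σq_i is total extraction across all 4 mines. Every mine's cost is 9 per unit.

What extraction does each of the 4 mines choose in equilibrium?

A representative mine's profit is π_i = q_i(87 − Q) − 9q_i, with Q = q_i + Σ_{j≠i} q_j.
First-order condition: 78 − 2q_i − Σ_{j≠i} q_j = 0.
In a symmetric equilibrium every mine chooses the same q, so Σ_{j≠i} q_j = 3q. The condition becomes 78 − 5q = 0, giving q = 78/5 = 15.6.

15.6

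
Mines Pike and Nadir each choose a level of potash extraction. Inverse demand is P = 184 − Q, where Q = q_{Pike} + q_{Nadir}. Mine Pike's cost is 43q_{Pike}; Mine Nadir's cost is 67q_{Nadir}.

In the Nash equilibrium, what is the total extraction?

Mine Pike's profit: π = q_{Pike}(184 − (q_{Pike} + q_{Nadir})) − 43q_{Pike}.
∂π/∂q_{Pike} = 141 − 2q_{Pike} − q_{Nadir} = 0, so q_{Pike} = 70.5 − 0.5q_{Nadir}.
By the same steps for Nadir: q_{Nadir} = 58.5 − 0.5q_{Pike}.
Substituting the second reaction function into the first: q_{Pike} = 70.5 − 0.5(58.5 − 0.5q_{Pike}), which gives 0.75q_{Pike} = 41.25 ⇒ q_{Pike} = 55.
Then q_{Nadir} = 58.5 − 0.5·55 = 31.
Total extraction: 55 + 31 = 86.

86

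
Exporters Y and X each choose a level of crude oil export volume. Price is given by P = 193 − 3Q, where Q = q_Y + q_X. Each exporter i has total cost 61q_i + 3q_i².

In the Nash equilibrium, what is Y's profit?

Exporter Y's profit: π = q_Y(193 − 3(q_Y + q_X)) − 61q_Y − 3q_Y².
∂π/∂q_Y = 132 − 12q_Y − 3q_X = 0, so q_Y = 11 − 0.25q_X.
The game is symmetric, so in equilibrium q_X = q_Y: the reaction function gives 1.25q_Y = 11, hence q_Y = 8.8.
Price P = 193 − 3·17.6 = 140.2.
Y's profit: (140.2 − 61)·8.8 − 3(8.8)² = 464.64.

464.64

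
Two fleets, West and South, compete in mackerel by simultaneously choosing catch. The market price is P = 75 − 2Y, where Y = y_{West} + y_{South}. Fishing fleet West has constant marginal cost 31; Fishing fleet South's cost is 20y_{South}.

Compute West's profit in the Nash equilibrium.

60.5

Fishing fleet West's profit: π = y_{West}(75 − 2(y_{West} + y_{South})) − 31y_{West}.
∂π/∂y_{West} = 44 − 4y_{West} − 2y_{South} = 0, so y_{West} = 11 − 0.5y_{South}.
By the same steps for South: y_{South} = 13.75 − 0.5y_{West}.
Substituting the second reaction function into the first: y_{West} = 11 − 0.5(13.75 − 0.5y_{West}), which gives 0.75y_{West} = 4.125 ⇒ y_{West} = 5.5.
Then y_{South} = 13.75 − 0.5·5.5 = 11.
Price P = 75 − 2·16.5 = 42.
West's profit: (42 − 31)·5.5 = 60.5.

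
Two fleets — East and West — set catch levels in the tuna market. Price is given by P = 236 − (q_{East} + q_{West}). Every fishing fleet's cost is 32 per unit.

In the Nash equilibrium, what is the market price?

100

Fishing fleet East's profit: π = q_{East}(236 − (q_{East} + q_{West})) − 32q_{East}.
∂π/∂q_{East} = 204 − 2q_{East} − q_{West} = 0, so q_{East} = 102 − 0.5q_{West}.
By symmetry q_{West} = q_{East}; substituting into the reaction function, 1.5q_{East} = 102 and q_{East} = 68.
Equilibrium price: P = 236 − 136 = 100.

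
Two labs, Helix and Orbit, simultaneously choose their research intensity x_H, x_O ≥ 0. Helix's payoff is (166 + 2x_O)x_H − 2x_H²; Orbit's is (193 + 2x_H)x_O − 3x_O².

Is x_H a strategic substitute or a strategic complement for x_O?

Expanding Helix's payoff: 166x_H + 2x_Ox_H − 2x_H².
∂π/∂x_H = 166 + 2x_O − 4x_H = 0, so x_H = 41.5 + 0.5x_O.
The best-response slope dx_H/dx_O = 0.5 > 0: the reaction function is upward-sloping, so the choices are strategic complements.

strategic complements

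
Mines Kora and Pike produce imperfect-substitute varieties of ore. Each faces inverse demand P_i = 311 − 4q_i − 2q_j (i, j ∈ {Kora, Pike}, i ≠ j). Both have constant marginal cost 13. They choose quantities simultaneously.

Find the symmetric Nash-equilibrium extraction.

29.8

Mine Kora's profit: π = q_{Kora}(311 − 4q_{Kora} − 2q_{Pike}) − 13q_{Kora}.
∂π/∂q_{Kora} = 298 − 8q_{Kora} − 2q_{Pike} = 0 ⇒ q_{Kora} = 37.25 − 0.25q_{Pike}.
Setting q_{Kora} = q_{Pike} in the reaction function: q_{Kora} = 37.25 − 0.25q_{Kora}, so q_{Kora} = 37.25 / 1.25 = 29.8.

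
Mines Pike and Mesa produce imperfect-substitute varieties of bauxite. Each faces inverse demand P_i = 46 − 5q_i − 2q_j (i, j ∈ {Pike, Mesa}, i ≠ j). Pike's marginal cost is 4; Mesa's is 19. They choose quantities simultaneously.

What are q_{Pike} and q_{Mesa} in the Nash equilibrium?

Mine Pike's profit: π = q_{Pike}(46 − 5q_{Pike} − 2q_{Mesa}) − 4q_{Pike}.
∂π/∂q_{Pike} = 42 − 10q_{Pike} − 2q_{Mesa} = 0 ⇒ q_{Pike} = 4.2 − 0.2q_{Mesa}.
Similarly q_{Mesa} = 2.7 − 0.2q_{Pike}.
Solving the two reaction functions simultaneously: (1 − (−0.2)(−0.2))q_{Pike} = 4.2 − 0.2·2.7, so 0.96q_{Pike} = 3.66 and q_{Pike} = 3.8125.
Then q_{Mesa} = 2.7 − 0.2·3.8125 = 1.9375.

3.8125, 1.9375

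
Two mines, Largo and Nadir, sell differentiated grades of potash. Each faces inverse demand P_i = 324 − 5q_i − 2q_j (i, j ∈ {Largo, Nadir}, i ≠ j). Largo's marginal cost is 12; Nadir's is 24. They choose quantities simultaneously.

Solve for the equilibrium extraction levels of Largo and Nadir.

26.25, 24.75

Mine Largo's profit: π = q_{Largo}(324 − 5q_{Largo} − 2q_{Nadir}) − 12q_{Largo}.
∂π/∂q_{Largo} = 312 − 10q_{Largo} − 2q_{Nadir} = 0 ⇒ q_{Largo} = 31.2 − 0.2q_{Nadir}.
Similarly q_{Nadir} = 30 − 0.2q_{Largo}.
Substituting the second reaction function into the first: q_{Largo} = 31.2 − 0.2(30 − 0.2q_{Largo}), which gives 0.96q_{Largo} = 25.2 ⇒ q_{Largo} = 26.25.
Then q_{Nadir} = 30 − 0.2·26.25 = 24.75.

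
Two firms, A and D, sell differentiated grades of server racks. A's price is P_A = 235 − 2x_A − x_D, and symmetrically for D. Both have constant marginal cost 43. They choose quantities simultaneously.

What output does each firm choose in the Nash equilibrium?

38.4

Firm A's profit: π = x_A(235 − 2x_A − x_D) − 43x_A.
∂π/∂x_A = 192 − 4x_A − x_D = 0 ⇒ x_A = 48 − 0.25x_D.
By symmetry x_D = x_A; substituting into the reaction function, 1.25x_A = 48 and x_A = 38.4.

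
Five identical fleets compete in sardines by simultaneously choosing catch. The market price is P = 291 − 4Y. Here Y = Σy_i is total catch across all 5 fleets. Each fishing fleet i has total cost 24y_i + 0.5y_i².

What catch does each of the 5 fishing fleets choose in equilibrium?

10.68

A representative fishing fleet's profit is π_i = y_i(291 − 4Y) − 24y_i − 0.5y_i², with Y = y_i + Σ_{j≠i} y_j.
First-order condition: 267 − 9y_i − 4Σ_{j≠i} y_j = 0.
Imposing symmetry (y_j = y for all j) turns Σ_{j≠i} y_j into 4y, so 267 = 25y and y = 10.68.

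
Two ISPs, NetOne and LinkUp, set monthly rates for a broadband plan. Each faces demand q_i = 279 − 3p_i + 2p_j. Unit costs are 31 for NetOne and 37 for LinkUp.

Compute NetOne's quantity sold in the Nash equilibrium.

NetOne's profit: π = (p_{NetOne} − 31)(279 − 3p_{NetOne} + 2p_{LinkUp}).
∂π/∂p_{NetOne} = 372 − 6p_{NetOne} + 2p_{LinkUp} = 0 ⇒ p_{NetOne} = 62 + (1/3)p_{LinkUp}.
Similarly p_{LinkUp} = 65 + (1/3)p_{NetOne}.
Solving the two reaction functions simultaneously: (1 − (1/3)(1/3))p_{NetOne} = 62 + (1/3)·65, so (8/9)p_{NetOne} = 251/3 and p_{NetOne} = 94.125.
Then p_{LinkUp} = 65 + (1/3)·94.125 = 96.375.
q_{NetOne} = 279 − 3·94.125 + 2·96.375 = 189.375.

189.375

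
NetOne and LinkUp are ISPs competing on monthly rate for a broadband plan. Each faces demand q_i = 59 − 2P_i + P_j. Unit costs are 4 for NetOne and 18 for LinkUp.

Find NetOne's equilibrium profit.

NetOne's profit: π = (P_{NetOne} − 4)(59 − 2P_{NetOne} + P_{LinkUp}).
∂π/∂P_{NetOne} = 67 − 4P_{NetOne} + P_{LinkUp} = 0 ⇒ P_{NetOne} = 16.75 + 0.25P_{LinkUp}.
Similarly P_{LinkUp} = 23.75 + 0.25P_{NetOne}.
Substituting the second reaction function into the first: P_{NetOne} = 16.75 + 0.25(23.75 + 0.25P_{NetOne}), which gives 0.9375P_{NetOne} = 22.6875 ⇒ P_{NetOne} = 24.2.
Then P_{LinkUp} = 23.75 + 0.25·24.2 = 29.8.
q_{NetOne} = 59 − 2·24.2 + 29.8 = 40.4.
Profit = (24.2 − 4)·40.4 = 816.08.

816.08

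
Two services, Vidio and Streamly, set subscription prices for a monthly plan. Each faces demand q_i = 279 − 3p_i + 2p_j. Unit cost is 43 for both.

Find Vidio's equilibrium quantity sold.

Vidio's profit: π = (p_{Vidio} − 43)(279 − 3p_{Vidio} + 2p_{Streamly}).
∂π/∂p_{Vidio} = 408 − 6p_{Vidio} + 2p_{Streamly} = 0 ⇒ p_{Vidio} = 68 + (1/3)p_{Streamly}.
Setting p_{Vidio} = p_{Streamly} in the reaction function: p_{Vidio} = 68 + (1/3)p_{Vidio}, so p_{Vidio} = 68 / (2/3) = 102.
q_{Vidio} = 279 − 3·102 + 2·102 = 177.

177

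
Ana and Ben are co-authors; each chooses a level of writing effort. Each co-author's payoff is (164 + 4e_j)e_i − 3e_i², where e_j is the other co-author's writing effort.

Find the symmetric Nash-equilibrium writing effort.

Ana's payoff is (164 + 4e_B)e_A − 3e_A².
∂π/∂e_A = 164 + 4e_B − 6e_A = 0, so e_A = 82/3 + (2/3)e_B.
The game is symmetric, so in equilibrium e_B = e_A: the reaction function gives (1/3)e_A = 82/3, hence e_A = 82.

82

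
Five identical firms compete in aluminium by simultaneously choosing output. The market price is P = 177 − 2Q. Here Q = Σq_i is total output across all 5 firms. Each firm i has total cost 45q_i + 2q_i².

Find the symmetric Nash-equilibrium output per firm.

8.25

A representative firm's profit is π_i = q_i(177 − 2Q) − 45q_i − 2q_i², with Q = q_i + Σ_{j≠i} q_j.
First-order condition: 132 − 8q_i − 2Σ_{j≠i} q_j = 0.
With identical firms, set every q_j = q: then 132 − 8q − 8q = 0, i.e. q = 132/16 = 8.25.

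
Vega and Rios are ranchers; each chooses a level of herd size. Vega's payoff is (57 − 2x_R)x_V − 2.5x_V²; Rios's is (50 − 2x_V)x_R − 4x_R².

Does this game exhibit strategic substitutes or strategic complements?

Expanding Vega's payoff: 57x_V − 2x_Rx_V − 2.5x_V².
∂π/∂x_V = 57 − 2x_R − 5x_V = 0, so x_V = 11.4 − 0.4x_R.
The best-response slope dx_V/dx_R = −0.4 < 0: the reaction function is downward-sloping, so the choices are strategic substitutes.

strategic substitutes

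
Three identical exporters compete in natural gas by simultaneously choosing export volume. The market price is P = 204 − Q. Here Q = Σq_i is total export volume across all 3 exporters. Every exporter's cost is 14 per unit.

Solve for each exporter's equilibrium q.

47.5

A representative exporter's profit is π_i = q_i(204 − Q) − 14q_i, with Q = q_i + Σ_{j≠i} q_j.
First-order condition: 190 − 2q_i − Σ_{j≠i} q_j = 0.
In a symmetric equilibrium every exporter chooses the same q, so Σ_{j≠i} q_j = 2q. The condition becomes 190 − 4q = 0, giving q = 190/4 = 47.5.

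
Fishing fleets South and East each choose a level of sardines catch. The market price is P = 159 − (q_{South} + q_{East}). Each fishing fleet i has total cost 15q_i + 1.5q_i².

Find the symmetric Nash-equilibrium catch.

Fishing fleet South's profit: π = q_{South}(159 − (q_{South} + q_{East})) − 15q_{South} − 1.5q_{South}².
∂π/∂q_{South} = 144 − 5q_{South} − q_{East} = 0, so q_{South} = 28.8 − 0.2q_{East}.
The game is symmetric, so in equilibrium q_{East} = q_{South}: the reaction function gives 1.2q_{South} = 28.8, hence q_{South} = 24.

24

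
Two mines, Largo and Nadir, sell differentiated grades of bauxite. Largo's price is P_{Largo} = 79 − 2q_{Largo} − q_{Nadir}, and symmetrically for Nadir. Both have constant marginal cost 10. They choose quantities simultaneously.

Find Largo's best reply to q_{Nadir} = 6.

Mine Largo's profit: π = q_{Largo}(79 − 2q_{Largo} − q_{Nadir}) − 10q_{Largo}.
∂π/∂q_{Largo} = 69 − 4q_{Largo} − q_{Nadir} = 0 ⇒ q_{Largo} = 17.25 − 0.25q_{Nadir}.
At q_{Nadir} = 6: q_{Largo} = 17.25 − 0.25·6 = 15.75.

15.75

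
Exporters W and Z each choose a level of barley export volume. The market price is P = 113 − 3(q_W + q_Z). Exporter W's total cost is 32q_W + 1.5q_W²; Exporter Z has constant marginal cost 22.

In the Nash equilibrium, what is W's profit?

100.82

Exporter W's profit: π = q_W(113 − 3(q_W + q_Z)) − 32q_W − 1.5q_W².
∂π/∂q_W = 81 − 9q_W − 3q_Z = 0, so q_W = 9 − (1/3)q_Z.
For Z: ∂π/∂q_Z = 91 − 6q_Z − 3q_W = 0 ⇒ q_Z = 91/6 − 0.5q_W.
Solving the two reaction functions simultaneously: (1 − (−1/3)(−0.5))q_W = 9 − (1/3)·(91/6), so (5/6)q_W = 71/18 and q_W = 71/15.
Then q_Z = 91/6 − 0.5·(71/15) = 12.8.
Price P = 113 − 3·(263/15) = 60.4.
W's profit: (60.4 − 32)·(71/15) − 1.5(71/15)² = 100.82.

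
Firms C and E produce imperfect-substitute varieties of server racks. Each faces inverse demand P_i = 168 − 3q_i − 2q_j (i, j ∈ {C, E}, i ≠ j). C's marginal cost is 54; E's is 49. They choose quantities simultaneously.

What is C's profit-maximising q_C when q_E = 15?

Firm C's profit: π = q_C(168 − 3q_C − 2q_E) − 54q_C.
∂π/∂q_C = 114 − 6q_C − 2q_E = 0 ⇒ q_C = 19 − (1/3)q_E.
At q_E = 15: q_C = 19 − (1/3)·15 = 14.

14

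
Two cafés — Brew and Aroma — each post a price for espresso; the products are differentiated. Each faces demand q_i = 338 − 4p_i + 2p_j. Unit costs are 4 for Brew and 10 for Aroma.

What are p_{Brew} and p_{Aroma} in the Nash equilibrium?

59.8, 62.2

Brew's profit: π = (p_{Brew} − 4)(338 − 4p_{Brew} + 2p_{Aroma}).
∂π/∂p_{Brew} = 354 − 8p_{Brew} + 2p_{Aroma} = 0 ⇒ p_{Brew} = 44.25 + 0.25p_{Aroma}.
Similarly p_{Aroma} = 47.25 + 0.25p_{Brew}.
Substituting the second reaction function into the first: p_{Brew} = 44.25 + 0.25(47.25 + 0.25p_{Brew}), which gives 0.9375p_{Brew} = 56.0625 ⇒ p_{Brew} = 59.8.
Then p_{Aroma} = 47.25 + 0.25·59.8 = 62.2.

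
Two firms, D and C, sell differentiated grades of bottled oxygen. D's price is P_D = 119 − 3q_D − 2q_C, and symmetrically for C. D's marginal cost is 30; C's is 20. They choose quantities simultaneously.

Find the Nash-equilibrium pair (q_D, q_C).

10.5, 13

Firm D's profit: π = q_D(119 − 3q_D − 2q_C) − 30q_D.
∂π/∂q_D = 89 − 6q_D − 2q_C = 0 ⇒ q_D = 89/6 − (1/3)q_C.
Similarly q_C = 16.5 − (1/3)q_D.
Substituting the second reaction function into the first: q_D = 89/6 − (1/3)(16.5 − (1/3)q_D), which gives (8/9)q_D = 28/3 ⇒ q_D = 10.5.
Then q_C = 16.5 − (1/3)·10.5 = 13.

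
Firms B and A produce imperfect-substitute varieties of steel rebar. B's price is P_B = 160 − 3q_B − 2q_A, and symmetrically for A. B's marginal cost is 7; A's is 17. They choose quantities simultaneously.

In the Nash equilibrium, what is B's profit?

Firm B's profit: π = q_B(160 − 3q_B − 2q_A) − 7q_B.
∂π/∂q_B = 153 − 6q_B − 2q_A = 0 ⇒ q_B = 25.5 − (1/3)q_A.
Similarly q_A = 143/6 − (1/3)q_B.
Substituting the second reaction function into the first: q_B = 25.5 − (1/3)(143/6 − (1/3)q_B), which gives (8/9)q_B = 158/9 ⇒ q_B = 19.75.
Then q_A = 143/6 − (1/3)·19.75 = 17.25.
P_B = 160 − 3·19.75 − 2·17.25 = 66.25.
Profit = (66.25 − 7)·19.75 = 1170.1875.

1170.1875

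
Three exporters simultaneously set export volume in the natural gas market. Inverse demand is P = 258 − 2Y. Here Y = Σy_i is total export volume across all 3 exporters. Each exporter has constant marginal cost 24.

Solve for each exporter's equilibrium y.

29.25

A representative exporter's profit is π_i = y_i(258 − 2Y) − 24y_i, with Y = y_i + Σ_{j≠i} y_j.
First-order condition: 234 − 4y_i − 2Σ_{j≠i} y_j = 0.
Imposing symmetry (y_j = y for all j) turns Σ_{j≠i} y_j into 2y, so 234 = 8y and y = 29.25.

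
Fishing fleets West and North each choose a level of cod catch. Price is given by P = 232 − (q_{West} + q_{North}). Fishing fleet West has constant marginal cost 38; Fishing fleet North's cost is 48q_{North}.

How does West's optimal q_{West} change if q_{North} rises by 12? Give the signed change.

Fishing fleet West's profit: π = q_{West}(232 − (q_{West} + q_{North})) − 38q_{West}.
∂π/∂q_{West} = 194 − 2q_{West} − q_{North} = 0, so q_{West} = 97 − 0.5q_{North}.
The reaction-function slope is −0.5, so a 12-unit rise in q_{North} moves q_{West} by −0.5 × 12 = −6. West's best response falls — the actions are strategic substitutes.

-6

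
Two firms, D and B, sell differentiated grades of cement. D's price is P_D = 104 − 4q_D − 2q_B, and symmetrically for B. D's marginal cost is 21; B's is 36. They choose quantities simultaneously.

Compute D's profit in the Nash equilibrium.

Firm D's profit: π = q_D(104 − 4q_D − 2q_B) − 21q_D.
∂π/∂q_D = 83 − 8q_D − 2q_B = 0 ⇒ q_D = 10.375 − 0.25q_B.
Similarly q_B = 8.5 − 0.25q_D.
Solving the two reaction functions simultaneously: (1 − (−0.25)(−0.25))q_D = 10.375 − 0.25·8.5, so 0.9375q_D = 8.25 and q_D = 8.8.
Then q_B = 8.5 − 0.25·8.8 = 6.3.
P_D = 104 − 4·8.8 − 2·6.3 = 56.2.
Profit = (56.2 − 21)·8.8 = 309.76.

309.76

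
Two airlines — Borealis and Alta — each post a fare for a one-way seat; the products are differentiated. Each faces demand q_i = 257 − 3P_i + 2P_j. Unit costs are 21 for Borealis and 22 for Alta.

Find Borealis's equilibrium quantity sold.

177.5625

Borealis's profit: π = (P_{Borealis} − 21)(257 − 3P_{Borealis} + 2P_{Alta}).
∂π/∂P_{Borealis} = 320 − 6P_{Borealis} + 2P_{Alta} = 0 ⇒ P_{Borealis} = 160/3 + (1/3)P_{Alta}.
Similarly P_{Alta} = 323/6 + (1/3)P_{Borealis}.
Plugging P_{Alta} into Borealis's best response: P_{Borealis} = 160/3 + (1/3)(323/6 + (1/3)P_{Borealis}) ⇒ (8/9)P_{Borealis} = 1283/18, so P_{Borealis} = 80.1875.
Then P_{Alta} = 323/6 + (1/3)·80.1875 = 80.5625.
q_{Borealis} = 257 − 3·80.1875 + 2·80.5625 = 177.5625.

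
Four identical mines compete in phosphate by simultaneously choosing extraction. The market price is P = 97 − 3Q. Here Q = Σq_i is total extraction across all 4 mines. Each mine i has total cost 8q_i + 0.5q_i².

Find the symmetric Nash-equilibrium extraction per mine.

5.5625

A representative mine's profit is π_i = q_i(97 − 3Q) − 8q_i − 0.5q_i², with Q = q_i + Σ_{j≠i} q_j.
First-order condition: 89 − 7q_i − 3Σ_{j≠i} q_j = 0.
In a symmetric equilibrium every mine chooses the same q, so Σ_{j≠i} q_j = 3q. The condition becomes 89 − 16q = 0, giving q = 89/16 = 5.5625.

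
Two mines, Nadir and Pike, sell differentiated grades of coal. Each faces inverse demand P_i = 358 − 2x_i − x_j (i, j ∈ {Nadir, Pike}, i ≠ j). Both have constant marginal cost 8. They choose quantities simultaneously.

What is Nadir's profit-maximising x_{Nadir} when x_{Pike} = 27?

80.75

Mine Nadir's profit: π = x_{Nadir}(358 − 2x_{Nadir} − x_{Pike}) − 8x_{Nadir}.
∂π/∂x_{Nadir} = 350 − 4x_{Nadir} − x_{Pike} = 0 ⇒ x_{Nadir} = 87.5 − 0.25x_{Pike}.
At x_{Pike} = 27: x_{Nadir} = 87.5 − 0.25·27 = 80.75.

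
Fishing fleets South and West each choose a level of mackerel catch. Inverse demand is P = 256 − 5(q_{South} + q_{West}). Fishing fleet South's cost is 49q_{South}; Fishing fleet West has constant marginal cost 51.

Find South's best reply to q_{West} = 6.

Fishing fleet South's profit: π = q_{South}(256 − 5(q_{South} + q_{West})) − 49q_{South}.
∂π/∂q_{South} = 207 − 10q_{South} − 5q_{West} = 0, so q_{South} = 20.7 − 0.5q_{West}.
At q_{West} = 6: q_{South} = 20.7 − 0.5·6 = 17.7.

17.7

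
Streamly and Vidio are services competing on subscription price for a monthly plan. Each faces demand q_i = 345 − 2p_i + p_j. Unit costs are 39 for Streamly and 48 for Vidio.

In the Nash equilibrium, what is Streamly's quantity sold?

Streamly's profit: π = (p_{Streamly} − 39)(345 − 2p_{Streamly} + p_{Vidio}).
∂π/∂p_{Streamly} = 423 − 4p_{Streamly} + p_{Vidio} = 0 ⇒ p_{Streamly} = 105.75 + 0.25p_{Vidio}.
Similarly p_{Vidio} = 110.25 + 0.25p_{Streamly}.
Solving the two reaction functions simultaneously: (1 − (0.25)(0.25))p_{Streamly} = 105.75 + 0.25·110.25, so 0.9375p_{Streamly} = 133.3125 and p_{Streamly} = 142.2.
Then p_{Vidio} = 110.25 + 0.25·142.2 = 145.8.
q_{Streamly} = 345 − 2·142.2 + 145.8 = 206.4.

206.4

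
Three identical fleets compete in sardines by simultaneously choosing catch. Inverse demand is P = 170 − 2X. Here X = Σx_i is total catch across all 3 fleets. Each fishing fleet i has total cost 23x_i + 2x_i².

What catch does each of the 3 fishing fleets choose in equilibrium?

12.25

A representative fishing fleet's profit is π_i = x_i(170 − 2X) − 23x_i − 2x_i², with X = x_i + Σ_{j≠i} x_j.
First-order condition: 147 − 8x_i − 2Σ_{j≠i} x_j = 0.
In a symmetric equilibrium every fishing fleet chooses the same x, so Σ_{j≠i} x_j = 2x. The condition becomes 147 − 12x = 0, giving x = 147/12 = 12.25.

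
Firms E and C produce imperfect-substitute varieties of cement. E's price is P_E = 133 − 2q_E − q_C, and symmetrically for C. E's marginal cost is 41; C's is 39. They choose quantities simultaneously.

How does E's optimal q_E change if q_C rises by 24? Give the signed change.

-6

Firm E's profit: π = q_E(133 − 2q_E − q_C) − 41q_E.
∂π/∂q_E = 92 − 4q_E − q_C = 0 ⇒ q_E = 23 − 0.25q_C.
The reaction-function slope is −0.25, so a 24-unit rise in q_C moves q_E by −0.25 × 24 = −6. E's best response falls — the actions are strategic substitutes.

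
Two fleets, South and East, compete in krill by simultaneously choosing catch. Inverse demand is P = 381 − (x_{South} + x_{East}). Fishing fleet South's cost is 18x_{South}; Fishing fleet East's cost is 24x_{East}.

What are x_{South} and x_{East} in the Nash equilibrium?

123, 117

Fishing fleet South's profit: π = x_{South}(381 − (x_{South} + x_{East})) − 18x_{South}.
∂π/∂x_{South} = 363 − 2x_{South} − x_{East} = 0, so x_{South} = 181.5 − 0.5x_{East}.
By the same steps for East: x_{East} = 178.5 − 0.5x_{South}.
Substituting the second reaction function into the first: x_{South} = 181.5 − 0.5(178.5 − 0.5x_{South}), which gives 0.75x_{South} = 92.25 ⇒ x_{South} = 123.
Then x_{East} = 178.5 − 0.5·123 = 117.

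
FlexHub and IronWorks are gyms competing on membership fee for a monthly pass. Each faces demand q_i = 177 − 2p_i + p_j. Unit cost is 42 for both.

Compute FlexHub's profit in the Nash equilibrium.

FlexHub's profit: π = (p_{FlexHub} − 42)(177 − 2p_{FlexHub} + p_{IronWorks}).
∂π/∂p_{FlexHub} = 261 − 4p_{FlexHub} + p_{IronWorks} = 0 ⇒ p_{FlexHub} = 65.25 + 0.25p_{IronWorks}.
By symmetry p_{IronWorks} = p_{FlexHub}; substituting into the reaction function, 0.75p_{FlexHub} = 65.25 and p_{FlexHub} = 87.
q_{FlexHub} = 177 − 2·87 + 87 = 90.
Profit = (87 − 42)·90 = 4050.

4050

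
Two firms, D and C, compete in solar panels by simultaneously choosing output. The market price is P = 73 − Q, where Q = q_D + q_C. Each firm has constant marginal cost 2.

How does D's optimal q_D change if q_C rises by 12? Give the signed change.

-6

Firm D's profit: π = q_D(73 − (q_D + q_C)) − 2q_D.
∂π/∂q_D = 71 − 2q_D − q_C = 0, so q_D = 35.5 − 0.5q_C.
The reaction-function slope is −0.5, so a 12-unit rise in q_C moves q_D by −0.5 × 12 = −6. D's best response falls — the actions are strategic substitutes.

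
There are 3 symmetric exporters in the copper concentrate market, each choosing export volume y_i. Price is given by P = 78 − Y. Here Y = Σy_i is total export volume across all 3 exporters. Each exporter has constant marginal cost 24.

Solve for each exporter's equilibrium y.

13.5

A representative exporter's profit is π_i = y_i(78 − Y) − 24y_i, with Y = y_i + Σ_{j≠i} y_j.
First-order condition: 54 − 2y_i − Σ_{j≠i} y_j = 0.
Imposing symmetry (y_j = y for all j) turns Σ_{j≠i} y_j into 2y, so 54 = 4y and y = 13.5.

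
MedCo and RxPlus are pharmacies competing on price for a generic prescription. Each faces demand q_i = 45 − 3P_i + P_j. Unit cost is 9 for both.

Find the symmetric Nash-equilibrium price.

14.4

MedCo's profit: π = (P_{MedCo} − 9)(45 − 3P_{MedCo} + P_{RxPlus}).
∂π/∂P_{MedCo} = 72 − 6P_{MedCo} + P_{RxPlus} = 0 ⇒ P_{MedCo} = 12 + (1/6)P_{RxPlus}.
Setting P_{MedCo} = P_{RxPlus} in the reaction function: P_{MedCo} = 12 + (1/6)P_{MedCo}, so P_{MedCo} = 12 / (5/6) = 14.4.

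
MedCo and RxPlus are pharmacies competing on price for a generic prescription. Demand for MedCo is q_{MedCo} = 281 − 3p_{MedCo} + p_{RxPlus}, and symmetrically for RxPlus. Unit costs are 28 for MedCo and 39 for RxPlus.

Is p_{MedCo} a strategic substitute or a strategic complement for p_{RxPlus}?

MedCo's profit: π = (p_{MedCo} − 28)(281 − 3p_{MedCo} + p_{RxPlus}).
∂π/∂p_{MedCo} = 365 − 6p_{MedCo} + p_{RxPlus} = 0 ⇒ p_{MedCo} = 365/6 + (1/6)p_{RxPlus}.
The best-response slope dp_{MedCo}/dp_{RxPlus} = 1/6 > 0: the reaction function is upward-sloping, so the choices are strategic complements.

strategic complements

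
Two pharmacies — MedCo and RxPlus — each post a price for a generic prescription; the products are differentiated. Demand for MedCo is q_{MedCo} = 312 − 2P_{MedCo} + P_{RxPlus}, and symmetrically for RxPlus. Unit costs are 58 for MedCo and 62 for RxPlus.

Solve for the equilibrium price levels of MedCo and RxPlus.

MedCo's profit: π = (P_{MedCo} − 58)(312 − 2P_{MedCo} + P_{RxPlus}).
∂π/∂P_{MedCo} = 428 − 4P_{MedCo} + P_{RxPlus} = 0 ⇒ P_{MedCo} = 107 + 0.25P_{RxPlus}.
Similarly P_{RxPlus} = 109 + 0.25P_{MedCo}.
Substituting the second reaction function into the first: P_{MedCo} = 107 + 0.25(109 + 0.25P_{MedCo}), which gives 0.9375P_{MedCo} = 134.25 ⇒ P_{MedCo} = 143.2.
Then P_{RxPlus} = 109 + 0.25·143.2 = 144.8.

143.2, 144.8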